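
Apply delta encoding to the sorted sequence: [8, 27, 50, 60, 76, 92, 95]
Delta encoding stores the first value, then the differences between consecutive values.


First value: 8
Deltas:
  27 - 8 = 19
  50 - 27 = 23
  60 - 50 = 10
  76 - 60 = 16
  92 - 76 = 16
  95 - 92 = 3


Delta encoded: [8, 19, 23, 10, 16, 16, 3]


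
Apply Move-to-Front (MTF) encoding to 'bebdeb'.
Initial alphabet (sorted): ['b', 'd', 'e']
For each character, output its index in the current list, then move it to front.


MTF encoding:
'b': index 0 in ['b', 'd', 'e'] -> ['b', 'd', 'e']
'e': index 2 in ['b', 'd', 'e'] -> ['e', 'b', 'd']
'b': index 1 in ['e', 'b', 'd'] -> ['b', 'e', 'd']
'd': index 2 in ['b', 'e', 'd'] -> ['d', 'b', 'e']
'e': index 2 in ['d', 'b', 'e'] -> ['e', 'd', 'b']
'b': index 2 in ['e', 'd', 'b'] -> ['b', 'e', 'd']


Output: [0, 2, 1, 2, 2, 2]


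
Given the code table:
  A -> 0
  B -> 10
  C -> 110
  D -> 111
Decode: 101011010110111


Decoding:
10 -> B
10 -> B
110 -> C
10 -> B
110 -> C
111 -> D


Result: BBCBCD


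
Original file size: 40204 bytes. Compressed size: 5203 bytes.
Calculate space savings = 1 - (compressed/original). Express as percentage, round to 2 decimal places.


ratio = compressed/original = 5203/40204 = 0.129415
savings = 1 - ratio = 1 - 0.129415 = 0.870585
as a percentage: 0.870585 * 100 = 87.06%

Space savings = 1 - 5203/40204 = 87.06%


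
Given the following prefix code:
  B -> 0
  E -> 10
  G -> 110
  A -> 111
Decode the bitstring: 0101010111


Decoding step by step:
Bits 0 -> B
Bits 10 -> E
Bits 10 -> E
Bits 10 -> E
Bits 111 -> A


Decoded message: BEEEA


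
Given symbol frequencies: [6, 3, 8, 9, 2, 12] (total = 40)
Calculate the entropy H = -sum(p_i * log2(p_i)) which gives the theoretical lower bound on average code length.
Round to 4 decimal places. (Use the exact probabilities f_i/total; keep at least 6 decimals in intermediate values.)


Per-symbol terms -p_i * log2(p_i) with p_i = f_i/40:
  p = 6/40 = 0.150000: log2(p) = -2.736966, -p*log2(p) = 0.410545
  p = 3/40 = 0.075000: log2(p) = -3.736966, -p*log2(p) = 0.280272
  p = 8/40 = 0.200000: log2(p) = -2.321928, -p*log2(p) = 0.464386
  p = 9/40 = 0.225000: log2(p) = -2.152003, -p*log2(p) = 0.484201
  p = 2/40 = 0.050000: log2(p) = -4.321928, -p*log2(p) = 0.216096
  p = 12/40 = 0.300000: log2(p) = -1.736966, -p*log2(p) = 0.521090
H = 0.410545 + 0.280272 + 0.464386 + 0.484201 + 0.216096 + 0.521090 = 2.376590

H = 2.3766 bits/symbol


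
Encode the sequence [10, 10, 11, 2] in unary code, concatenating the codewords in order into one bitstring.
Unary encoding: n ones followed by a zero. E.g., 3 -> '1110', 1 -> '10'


Encode each number as n ones followed by a terminating 0:
  10 -> 11111111110 (11 bits)
  10 -> 11111111110 (11 bits)
  11 -> 111111111110 (12 bits)
  2 -> 110 (3 bits)
Total length = 11 + 11 + 12 + 3 = 37 bits.

Unary([10, 10, 11, 2]) = 1111111111011111111110111111111110110 (37 bits)


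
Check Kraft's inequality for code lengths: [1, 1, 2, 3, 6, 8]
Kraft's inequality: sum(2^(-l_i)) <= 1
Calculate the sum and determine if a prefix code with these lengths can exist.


Sum = 2^(-1) + 2^(-1) + 2^(-2) + 2^(-3) + 2^(-6) + 2^(-8)
    = 0.5 + 0.5 + 0.25 + 0.125 + 0.015625 + 0.00390625
    = 357/256 = 1.39453125
Since 1.39453125 > 1, Kraft's inequality is NOT satisfied.
A prefix code with these lengths CANNOT exist.

Kraft sum = 1.39453125. Not satisfied.


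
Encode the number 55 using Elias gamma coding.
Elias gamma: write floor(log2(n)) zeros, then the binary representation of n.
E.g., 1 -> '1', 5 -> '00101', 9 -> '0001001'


num_bits = floor(log2(55)) + 1 = 6
leading_zeros = num_bits - 1 = 5
binary(55) = 110111

Elias gamma(55) = '00000' + '110111' = 00000110111 (11 bits)


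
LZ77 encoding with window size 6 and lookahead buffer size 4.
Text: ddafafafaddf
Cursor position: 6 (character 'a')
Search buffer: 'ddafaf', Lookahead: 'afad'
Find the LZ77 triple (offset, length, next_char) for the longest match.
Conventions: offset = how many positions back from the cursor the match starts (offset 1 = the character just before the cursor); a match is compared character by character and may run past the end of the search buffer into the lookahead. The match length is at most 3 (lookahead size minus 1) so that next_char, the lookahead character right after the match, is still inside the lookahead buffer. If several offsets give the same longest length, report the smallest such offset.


Try each offset into the search buffer:
  offset=1 (pos 5, char 'f'): match length 0
  offset=2 (pos 4, char 'a'): match length 3
  offset=3 (pos 3, char 'f'): match length 0
  offset=4 (pos 2, char 'a'): match length 3
  offset=5 (pos 1, char 'd'): match length 0
  offset=6 (pos 0, char 'd'): match length 0
Longest match has length 3, found at offsets 2, 4; take the smallest, offset 2.
next_char = character at position 6 + 3 = 9 -> 'd'

Best match: offset=2, length=3 (matching 'afa' starting at position 4)
LZ77 triple: (2, 3, 'd')


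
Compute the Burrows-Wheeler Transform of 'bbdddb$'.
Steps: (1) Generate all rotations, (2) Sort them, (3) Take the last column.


Rotations (sorted):
  0: $bbdddb -> last char: b
  1: b$bbddd -> last char: d
  2: bbdddb$ -> last char: $
  3: bdddb$b -> last char: b
  4: db$bbdd -> last char: d
  5: ddb$bbd -> last char: d
  6: dddb$bb -> last char: b


BWT = bd$bddb


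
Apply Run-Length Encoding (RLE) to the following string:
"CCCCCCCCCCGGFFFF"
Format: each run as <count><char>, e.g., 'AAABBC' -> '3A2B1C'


Scanning runs left to right:
  i=0: run of 'C' x 10 -> '10C'
  i=10: run of 'G' x 2 -> '2G'
  i=12: run of 'F' x 4 -> '4F'

RLE = 10C2G4F


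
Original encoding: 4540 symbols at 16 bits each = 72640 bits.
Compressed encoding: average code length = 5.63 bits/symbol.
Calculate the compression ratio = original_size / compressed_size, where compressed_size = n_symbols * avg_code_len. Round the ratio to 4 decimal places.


original_size = n_symbols * orig_bits = 4540 * 16 = 72640 bits
compressed_size = n_symbols * avg_code_len = 4540 * 5.63 = 25560.2 bits
ratio = original_size / compressed_size = 72640 / 25560.2 = 2.8419

Compression ratio = 2.8419


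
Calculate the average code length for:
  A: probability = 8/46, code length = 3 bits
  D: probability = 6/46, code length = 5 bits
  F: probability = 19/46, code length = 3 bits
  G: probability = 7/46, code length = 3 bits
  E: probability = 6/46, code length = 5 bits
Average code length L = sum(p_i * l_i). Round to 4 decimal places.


Weighted contributions p_i * l_i:
  A: (8/46) * 3 = 24/46
  D: (6/46) * 5 = 30/46
  F: (19/46) * 3 = 57/46
  G: (7/46) * 3 = 21/46
  E: (6/46) * 5 = 30/46
Sum = (24 + 30 + 57 + 21 + 30)/46 = 162/46

L = 162/46 = 3.5217 bits/symbol


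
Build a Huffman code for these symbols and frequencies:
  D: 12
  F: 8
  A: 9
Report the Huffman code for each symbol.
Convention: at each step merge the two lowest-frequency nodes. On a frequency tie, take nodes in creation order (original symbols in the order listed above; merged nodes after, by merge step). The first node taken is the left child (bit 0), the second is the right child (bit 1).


Huffman tree construction:
Step 1: Merge F(8) + A(9) = 17
Step 2: Merge D(12) + (F+A)(17) = 29
Read each symbol's code off the tree from the root (left child = 0, right child = 1).

Codes:
  D: 0 (length 1)
  F: 10 (length 2)
  A: 11 (length 2)
Average code length: 46/29 = 1.5862 bits/symbol


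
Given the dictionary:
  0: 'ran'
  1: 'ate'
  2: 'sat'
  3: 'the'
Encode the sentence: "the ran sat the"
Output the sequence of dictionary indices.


Look up each word in the dictionary:
  'the' -> 3
  'ran' -> 0
  'sat' -> 2
  'the' -> 3

Encoded: [3, 0, 2, 3]


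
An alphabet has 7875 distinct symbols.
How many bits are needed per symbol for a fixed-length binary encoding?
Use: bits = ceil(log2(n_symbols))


log2(7875) = 12.9431
Bracket: 2^12 = 4096 < 7875 <= 2^13 = 8192
So ceil(log2(7875)) = 13

bits = ceil(log2(7875)) = ceil(12.9431) = 13 bits


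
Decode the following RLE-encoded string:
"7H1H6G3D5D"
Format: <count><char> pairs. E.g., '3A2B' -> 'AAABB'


Expanding each <count><char> pair:
  7H -> 'HHHHHHH'
  1H -> 'H'
  6G -> 'GGGGGG'
  3D -> 'DDD'
  5D -> 'DDDDD'

Decoded = HHHHHHHHGGGGGGDDDDDDDD


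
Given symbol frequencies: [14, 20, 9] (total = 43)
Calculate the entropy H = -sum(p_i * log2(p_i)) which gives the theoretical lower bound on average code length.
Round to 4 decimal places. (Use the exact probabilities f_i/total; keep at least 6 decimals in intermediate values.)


Per-symbol terms -p_i * log2(p_i) with p_i = f_i/43:
  p = 14/43 = 0.325581: log2(p) = -1.618910, -p*log2(p) = 0.527087
  p = 20/43 = 0.465116: log2(p) = -1.104337, -p*log2(p) = 0.513645
  p = 9/43 = 0.209302: log2(p) = -2.256340, -p*log2(p) = 0.472257
H = 0.527087 + 0.513645 + 0.472257 = 1.512989

H = 1.513 bits/symbol


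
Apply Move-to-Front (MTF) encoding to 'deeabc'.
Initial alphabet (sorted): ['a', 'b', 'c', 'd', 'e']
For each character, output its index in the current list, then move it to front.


MTF encoding:
'd': index 3 in ['a', 'b', 'c', 'd', 'e'] -> ['d', 'a', 'b', 'c', 'e']
'e': index 4 in ['d', 'a', 'b', 'c', 'e'] -> ['e', 'd', 'a', 'b', 'c']
'e': index 0 in ['e', 'd', 'a', 'b', 'c'] -> ['e', 'd', 'a', 'b', 'c']
'a': index 2 in ['e', 'd', 'a', 'b', 'c'] -> ['a', 'e', 'd', 'b', 'c']
'b': index 3 in ['a', 'e', 'd', 'b', 'c'] -> ['b', 'a', 'e', 'd', 'c']
'c': index 4 in ['b', 'a', 'e', 'd', 'c'] -> ['c', 'b', 'a', 'e', 'd']


Output: [3, 4, 0, 2, 3, 4]


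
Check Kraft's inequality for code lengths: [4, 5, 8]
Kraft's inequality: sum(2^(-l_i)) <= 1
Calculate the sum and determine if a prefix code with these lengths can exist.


Sum = 2^(-4) + 2^(-5) + 2^(-8)
    = 0.0625 + 0.03125 + 0.00390625
    = 25/256 = 0.09765625
Since 0.09765625 <= 1, Kraft's inequality IS satisfied.
A prefix code with these lengths CAN exist.

Kraft sum = 0.09765625. Satisfied.


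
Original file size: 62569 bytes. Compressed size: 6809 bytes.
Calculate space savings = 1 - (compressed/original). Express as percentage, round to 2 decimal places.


ratio = compressed/original = 6809/62569 = 0.108824
savings = 1 - ratio = 1 - 0.108824 = 0.891176
as a percentage: 0.891176 * 100 = 89.12%

Space savings = 1 - 6809/62569 = 89.12%


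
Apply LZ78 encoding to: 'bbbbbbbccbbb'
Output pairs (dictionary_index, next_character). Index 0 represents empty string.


LZ78 encoding steps:
Dictionary: {0: ''}
Step 1: w='' (idx 0), next='b' -> output (0, 'b'), add 'b' as idx 1
Step 2: w='b' (idx 1), next='b' -> output (1, 'b'), add 'bb' as idx 2
Step 3: w='bb' (idx 2), next='b' -> output (2, 'b'), add 'bbb' as idx 3
Step 4: w='b' (idx 1), next='c' -> output (1, 'c'), add 'bc' as idx 4
Step 5: w='' (idx 0), next='c' -> output (0, 'c'), add 'c' as idx 5
Step 6: w='bbb' (idx 3), end of input -> output (3, '')


Encoded: [(0, 'b'), (1, 'b'), (2, 'b'), (1, 'c'), (0, 'c'), (3, '')]


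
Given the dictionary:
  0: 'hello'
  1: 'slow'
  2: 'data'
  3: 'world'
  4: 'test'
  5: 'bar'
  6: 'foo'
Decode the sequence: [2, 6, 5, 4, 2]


Look up each index in the dictionary:
  2 -> 'data'
  6 -> 'foo'
  5 -> 'bar'
  4 -> 'test'
  2 -> 'data'

Decoded: "data foo bar test data"


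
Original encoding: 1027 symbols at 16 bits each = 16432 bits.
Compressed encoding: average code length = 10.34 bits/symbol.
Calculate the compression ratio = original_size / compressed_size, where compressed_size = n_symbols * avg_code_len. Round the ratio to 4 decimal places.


original_size = n_symbols * orig_bits = 1027 * 16 = 16432 bits
compressed_size = n_symbols * avg_code_len = 1027 * 10.34 = 10619.18 bits
ratio = original_size / compressed_size = 16432 / 10619.18 = 1.5474

Compression ratio = 1.5474


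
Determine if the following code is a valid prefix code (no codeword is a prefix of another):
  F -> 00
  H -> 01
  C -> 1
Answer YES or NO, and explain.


Checking each pair (does one codeword prefix another?):
  F='00' vs H='01': no prefix
  F='00' vs C='1': no prefix
  H='01' vs F='00': no prefix
  H='01' vs C='1': no prefix
  C='1' vs F='00': no prefix
  C='1' vs H='01': no prefix
No violation found over all pairs.

YES -- this is a valid prefix code. No codeword is a prefix of any other codeword.


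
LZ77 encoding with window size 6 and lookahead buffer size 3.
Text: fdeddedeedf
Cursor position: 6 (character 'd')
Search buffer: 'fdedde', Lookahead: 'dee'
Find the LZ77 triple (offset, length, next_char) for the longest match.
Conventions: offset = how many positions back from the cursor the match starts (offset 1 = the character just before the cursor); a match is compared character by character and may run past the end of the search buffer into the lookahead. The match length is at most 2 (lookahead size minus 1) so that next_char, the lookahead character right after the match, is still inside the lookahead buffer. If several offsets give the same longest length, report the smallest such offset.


Try each offset into the search buffer:
  offset=1 (pos 5, char 'e'): match length 0
  offset=2 (pos 4, char 'd'): match length 2
  offset=3 (pos 3, char 'd'): match length 1
  offset=4 (pos 2, char 'e'): match length 0
  offset=5 (pos 1, char 'd'): match length 2
  offset=6 (pos 0, char 'f'): match length 0
Longest match has length 2, found at offsets 2, 5; take the smallest, offset 2.
next_char = character at position 6 + 2 = 8 -> 'e'

Best match: offset=2, length=2 (matching 'de' starting at position 4)
LZ77 triple: (2, 2, 'e')


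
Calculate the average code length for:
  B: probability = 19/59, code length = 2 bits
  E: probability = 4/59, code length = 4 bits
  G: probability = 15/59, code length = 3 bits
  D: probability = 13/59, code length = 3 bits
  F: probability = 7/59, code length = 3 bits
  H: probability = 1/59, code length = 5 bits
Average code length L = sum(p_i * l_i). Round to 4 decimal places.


Weighted contributions p_i * l_i:
  B: (19/59) * 2 = 38/59
  E: (4/59) * 4 = 16/59
  G: (15/59) * 3 = 45/59
  D: (13/59) * 3 = 39/59
  F: (7/59) * 3 = 21/59
  H: (1/59) * 5 = 5/59
Sum = (38 + 16 + 45 + 39 + 21 + 5)/59 = 164/59

L = 164/59 = 2.7797 bits/symbol


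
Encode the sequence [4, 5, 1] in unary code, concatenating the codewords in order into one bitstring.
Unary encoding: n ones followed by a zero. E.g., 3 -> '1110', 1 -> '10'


Encode each number as n ones followed by a terminating 0:
  4 -> 11110 (5 bits)
  5 -> 111110 (6 bits)
  1 -> 10 (2 bits)
Total length = 5 + 6 + 2 = 13 bits.

Unary([4, 5, 1]) = 1111011111010 (13 bits)


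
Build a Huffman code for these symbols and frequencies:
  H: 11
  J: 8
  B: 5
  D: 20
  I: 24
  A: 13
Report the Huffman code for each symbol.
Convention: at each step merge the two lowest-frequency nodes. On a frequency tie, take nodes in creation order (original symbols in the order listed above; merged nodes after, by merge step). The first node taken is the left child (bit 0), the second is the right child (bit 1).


Huffman tree construction:
Step 1: Merge B(5) + J(8) = 13
Step 2: Merge H(11) + A(13) = 24
Step 3: Merge (B+J)(13) + D(20) = 33
Step 4: Merge I(24) + (H+A)(24) = 48
Step 5: Merge ((B+J)+D)(33) + (I+(H+A))(48) = 81
Read each symbol's code off the tree from the root (left child = 0, right child = 1).

Codes:
  H: 110 (length 3)
  J: 001 (length 3)
  B: 000 (length 3)
  D: 01 (length 2)
  I: 10 (length 2)
  A: 111 (length 3)
Average code length: 199/81 = 2.4568 bits/symbol


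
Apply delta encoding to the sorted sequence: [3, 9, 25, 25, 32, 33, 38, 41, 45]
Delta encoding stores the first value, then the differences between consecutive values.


First value: 3
Deltas:
  9 - 3 = 6
  25 - 9 = 16
  25 - 25 = 0
  32 - 25 = 7
  33 - 32 = 1
  38 - 33 = 5
  41 - 38 = 3
  45 - 41 = 4


Delta encoded: [3, 6, 16, 0, 7, 1, 5, 3, 4]


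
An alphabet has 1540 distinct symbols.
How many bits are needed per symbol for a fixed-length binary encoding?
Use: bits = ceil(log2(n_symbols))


log2(1540) = 10.5887
Bracket: 2^10 = 1024 < 1540 <= 2^11 = 2048
So ceil(log2(1540)) = 11

bits = ceil(log2(1540)) = ceil(10.5887) = 11 bits


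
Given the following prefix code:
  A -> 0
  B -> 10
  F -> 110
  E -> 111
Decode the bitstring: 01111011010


Decoding step by step:
Bits 0 -> A
Bits 111 -> E
Bits 10 -> B
Bits 110 -> F
Bits 10 -> B


Decoded message: AEBFB


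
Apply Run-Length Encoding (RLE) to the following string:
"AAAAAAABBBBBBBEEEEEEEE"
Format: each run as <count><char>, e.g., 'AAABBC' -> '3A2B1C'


Scanning runs left to right:
  i=0: run of 'A' x 7 -> '7A'
  i=7: run of 'B' x 7 -> '7B'
  i=14: run of 'E' x 8 -> '8E'

RLE = 7A7B8E


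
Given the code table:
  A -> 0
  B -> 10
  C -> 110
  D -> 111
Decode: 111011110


Decoding:
111 -> D
0 -> A
111 -> D
10 -> B


Result: DADB


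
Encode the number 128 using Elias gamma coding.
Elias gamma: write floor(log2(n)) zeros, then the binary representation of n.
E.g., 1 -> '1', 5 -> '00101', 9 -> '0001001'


num_bits = floor(log2(128)) + 1 = 8
leading_zeros = num_bits - 1 = 7
binary(128) = 10000000

Elias gamma(128) = '0000000' + '10000000' = 000000010000000 (15 bits)


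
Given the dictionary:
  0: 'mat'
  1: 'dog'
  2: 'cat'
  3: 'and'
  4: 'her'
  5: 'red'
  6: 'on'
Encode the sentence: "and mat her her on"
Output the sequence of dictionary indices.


Look up each word in the dictionary:
  'and' -> 3
  'mat' -> 0
  'her' -> 4
  'her' -> 4
  'on' -> 6

Encoded: [3, 0, 4, 4, 6]


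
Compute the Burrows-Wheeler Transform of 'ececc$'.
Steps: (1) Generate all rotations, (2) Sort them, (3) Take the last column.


Rotations (sorted):
  0: $ececc -> last char: c
  1: c$ecec -> last char: c
  2: cc$ece -> last char: e
  3: cecc$e -> last char: e
  4: ecc$ec -> last char: c
  5: ececc$ -> last char: $


BWT = cceec$


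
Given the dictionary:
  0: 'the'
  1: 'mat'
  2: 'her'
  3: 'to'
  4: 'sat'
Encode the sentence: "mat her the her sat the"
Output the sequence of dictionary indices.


Look up each word in the dictionary:
  'mat' -> 1
  'her' -> 2
  'the' -> 0
  'her' -> 2
  'sat' -> 4
  'the' -> 0

Encoded: [1, 2, 0, 2, 4, 0]


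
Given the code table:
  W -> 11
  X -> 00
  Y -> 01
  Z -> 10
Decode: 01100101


Decoding:
01 -> Y
10 -> Z
01 -> Y
01 -> Y


Result: YZYY


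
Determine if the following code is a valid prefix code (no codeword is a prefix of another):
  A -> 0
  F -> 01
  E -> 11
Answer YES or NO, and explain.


Checking each pair (does one codeword prefix another?):
  A='0' vs F='01': prefix -- VIOLATION

NO -- this is NOT a valid prefix code. A (0) is a prefix of F (01).


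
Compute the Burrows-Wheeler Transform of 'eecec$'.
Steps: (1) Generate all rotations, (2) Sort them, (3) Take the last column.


Rotations (sorted):
  0: $eecec -> last char: c
  1: c$eece -> last char: e
  2: cec$ee -> last char: e
  3: ec$eec -> last char: c
  4: ecec$e -> last char: e
  5: eecec$ -> last char: $


BWT = ceece$


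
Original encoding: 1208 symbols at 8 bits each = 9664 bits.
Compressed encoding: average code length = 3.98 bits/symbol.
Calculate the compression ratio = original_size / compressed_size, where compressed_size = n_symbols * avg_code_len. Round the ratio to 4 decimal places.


original_size = n_symbols * orig_bits = 1208 * 8 = 9664 bits
compressed_size = n_symbols * avg_code_len = 1208 * 3.98 = 4807.84 bits
ratio = original_size / compressed_size = 9664 / 4807.84 = 2.0101

Compression ratio = 2.0101


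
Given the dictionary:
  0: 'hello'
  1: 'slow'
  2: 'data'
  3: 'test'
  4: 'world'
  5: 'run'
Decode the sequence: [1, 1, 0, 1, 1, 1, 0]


Look up each index in the dictionary:
  1 -> 'slow'
  1 -> 'slow'
  0 -> 'hello'
  1 -> 'slow'
  1 -> 'slow'
  1 -> 'slow'
  0 -> 'hello'

Decoded: "slow slow hello slow slow slow hello"


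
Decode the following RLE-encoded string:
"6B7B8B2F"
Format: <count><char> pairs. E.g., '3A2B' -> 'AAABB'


Expanding each <count><char> pair:
  6B -> 'BBBBBB'
  7B -> 'BBBBBBB'
  8B -> 'BBBBBBBB'
  2F -> 'FF'

Decoded = BBBBBBBBBBBBBBBBBBBBBFF


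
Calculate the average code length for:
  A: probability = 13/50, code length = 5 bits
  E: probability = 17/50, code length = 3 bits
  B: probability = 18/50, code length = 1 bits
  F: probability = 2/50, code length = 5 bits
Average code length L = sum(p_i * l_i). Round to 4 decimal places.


Weighted contributions p_i * l_i:
  A: (13/50) * 5 = 65/50
  E: (17/50) * 3 = 51/50
  B: (18/50) * 1 = 18/50
  F: (2/50) * 5 = 10/50
Sum = (65 + 51 + 18 + 10)/50 = 144/50

L = 144/50 = 2.8800 bits/symbol


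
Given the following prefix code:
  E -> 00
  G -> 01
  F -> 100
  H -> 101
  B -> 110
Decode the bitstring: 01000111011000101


Decoding step by step:
Bits 01 -> G
Bits 00 -> E
Bits 01 -> G
Bits 110 -> B
Bits 110 -> B
Bits 00 -> E
Bits 101 -> H


Decoded message: GEGBBEH


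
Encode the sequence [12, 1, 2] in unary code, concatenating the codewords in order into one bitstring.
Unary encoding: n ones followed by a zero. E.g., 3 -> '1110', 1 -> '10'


Encode each number as n ones followed by a terminating 0:
  12 -> 1111111111110 (13 bits)
  1 -> 10 (2 bits)
  2 -> 110 (3 bits)
Total length = 13 + 2 + 3 = 18 bits.

Unary([12, 1, 2]) = 111111111111010110 (18 bits)


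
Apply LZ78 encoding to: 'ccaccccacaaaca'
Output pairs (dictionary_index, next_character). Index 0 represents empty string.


LZ78 encoding steps:
Dictionary: {0: ''}
Step 1: w='' (idx 0), next='c' -> output (0, 'c'), add 'c' as idx 1
Step 2: w='c' (idx 1), next='a' -> output (1, 'a'), add 'ca' as idx 2
Step 3: w='c' (idx 1), next='c' -> output (1, 'c'), add 'cc' as idx 3
Step 4: w='cc' (idx 3), next='a' -> output (3, 'a'), add 'cca' as idx 4
Step 5: w='ca' (idx 2), next='a' -> output (2, 'a'), add 'caa' as idx 5
Step 6: w='' (idx 0), next='a' -> output (0, 'a'), add 'a' as idx 6
Step 7: w='ca' (idx 2), end of input -> output (2, '')


Encoded: [(0, 'c'), (1, 'a'), (1, 'c'), (3, 'a'), (2, 'a'), (0, 'a'), (2, '')]


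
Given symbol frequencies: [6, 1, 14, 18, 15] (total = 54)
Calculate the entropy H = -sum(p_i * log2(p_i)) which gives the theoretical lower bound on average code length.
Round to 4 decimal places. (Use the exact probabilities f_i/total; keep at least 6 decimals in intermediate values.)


Per-symbol terms -p_i * log2(p_i) with p_i = f_i/54:
  p = 6/54 = 0.111111: log2(p) = -3.169925, -p*log2(p) = 0.352214
  p = 1/54 = 0.018519: log2(p) = -5.754888, -p*log2(p) = 0.106572
  p = 14/54 = 0.259259: log2(p) = -1.947533, -p*log2(p) = 0.504916
  p = 18/54 = 0.333333: log2(p) = -1.584963, -p*log2(p) = 0.528321
  p = 15/54 = 0.277778: log2(p) = -1.847997, -p*log2(p) = 0.513332
H = 0.352214 + 0.106572 + 0.504916 + 0.528321 + 0.513332 = 2.005355

H = 2.0054 bits/symbol


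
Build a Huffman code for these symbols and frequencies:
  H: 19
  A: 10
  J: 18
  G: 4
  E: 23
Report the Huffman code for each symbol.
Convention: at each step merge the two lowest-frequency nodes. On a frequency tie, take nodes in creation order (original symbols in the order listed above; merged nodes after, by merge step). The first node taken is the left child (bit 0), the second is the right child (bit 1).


Huffman tree construction:
Step 1: Merge G(4) + A(10) = 14
Step 2: Merge (G+A)(14) + J(18) = 32
Step 3: Merge H(19) + E(23) = 42
Step 4: Merge ((G+A)+J)(32) + (H+E)(42) = 74
Read each symbol's code off the tree from the root (left child = 0, right child = 1).

Codes:
  H: 10 (length 2)
  A: 001 (length 3)
  J: 01 (length 2)
  G: 000 (length 3)
  E: 11 (length 2)
Average code length: 162/74 = 2.1892 bits/symbol


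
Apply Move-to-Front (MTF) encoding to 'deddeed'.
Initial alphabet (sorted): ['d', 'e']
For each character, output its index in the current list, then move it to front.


MTF encoding:
'd': index 0 in ['d', 'e'] -> ['d', 'e']
'e': index 1 in ['d', 'e'] -> ['e', 'd']
'd': index 1 in ['e', 'd'] -> ['d', 'e']
'd': index 0 in ['d', 'e'] -> ['d', 'e']
'e': index 1 in ['d', 'e'] -> ['e', 'd']
'e': index 0 in ['e', 'd'] -> ['e', 'd']
'd': index 1 in ['e', 'd'] -> ['d', 'e']


Output: [0, 1, 1, 0, 1, 0, 1]


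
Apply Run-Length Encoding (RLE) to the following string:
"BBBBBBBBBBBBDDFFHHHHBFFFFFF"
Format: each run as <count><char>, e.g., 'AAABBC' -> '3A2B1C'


Scanning runs left to right:
  i=0: run of 'B' x 12 -> '12B'
  i=12: run of 'D' x 2 -> '2D'
  i=14: run of 'F' x 2 -> '2F'
  i=16: run of 'H' x 4 -> '4H'
  i=20: run of 'B' x 1 -> '1B'
  i=21: run of 'F' x 6 -> '6F'

RLE = 12B2D2F4H1B6F


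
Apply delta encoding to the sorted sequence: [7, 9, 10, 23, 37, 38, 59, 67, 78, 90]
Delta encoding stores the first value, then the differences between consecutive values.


First value: 7
Deltas:
  9 - 7 = 2
  10 - 9 = 1
  23 - 10 = 13
  37 - 23 = 14
  38 - 37 = 1
  59 - 38 = 21
  67 - 59 = 8
  78 - 67 = 11
  90 - 78 = 12


Delta encoded: [7, 2, 1, 13, 14, 1, 21, 8, 11, 12]


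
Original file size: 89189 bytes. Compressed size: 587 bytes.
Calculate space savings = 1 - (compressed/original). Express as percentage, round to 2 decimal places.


ratio = compressed/original = 587/89189 = 0.006582
savings = 1 - ratio = 1 - 0.006582 = 0.993418
as a percentage: 0.993418 * 100 = 99.34%

Space savings = 1 - 587/89189 = 99.34%


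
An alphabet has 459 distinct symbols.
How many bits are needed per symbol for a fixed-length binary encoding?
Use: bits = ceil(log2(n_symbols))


log2(459) = 8.8424
Bracket: 2^8 = 256 < 459 <= 2^9 = 512
So ceil(log2(459)) = 9

bits = ceil(log2(459)) = ceil(8.8424) = 9 bits


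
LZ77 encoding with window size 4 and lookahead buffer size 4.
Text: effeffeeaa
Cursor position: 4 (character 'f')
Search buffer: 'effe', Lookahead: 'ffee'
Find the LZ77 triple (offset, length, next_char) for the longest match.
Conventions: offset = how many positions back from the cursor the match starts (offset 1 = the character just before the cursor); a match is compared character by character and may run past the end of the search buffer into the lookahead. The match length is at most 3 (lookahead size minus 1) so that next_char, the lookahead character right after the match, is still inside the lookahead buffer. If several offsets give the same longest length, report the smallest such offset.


Try each offset into the search buffer:
  offset=1 (pos 3, char 'e'): match length 0
  offset=2 (pos 2, char 'f'): match length 1
  offset=3 (pos 1, char 'f'): match length 3
  offset=4 (pos 0, char 'e'): match length 0
Longest match has length 3 at offset 3.
next_char = character at position 4 + 3 = 7 -> 'e'

Best match: offset=3, length=3 (matching 'ffe' starting at position 1)
LZ77 triple: (3, 3, 'e')


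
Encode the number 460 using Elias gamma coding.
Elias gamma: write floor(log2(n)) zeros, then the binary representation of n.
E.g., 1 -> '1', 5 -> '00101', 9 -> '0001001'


num_bits = floor(log2(460)) + 1 = 9
leading_zeros = num_bits - 1 = 8
binary(460) = 111001100

Elias gamma(460) = '00000000' + '111001100' = 00000000111001100 (17 bits)


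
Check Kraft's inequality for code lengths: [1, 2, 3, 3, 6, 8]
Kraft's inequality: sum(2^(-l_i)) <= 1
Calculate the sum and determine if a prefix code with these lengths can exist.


Sum = 2^(-1) + 2^(-2) + 2^(-3) + 2^(-3) + 2^(-6) + 2^(-8)
    = 0.5 + 0.25 + 0.125 + 0.125 + 0.015625 + 0.00390625
    = 261/256 = 1.01953125
Since 1.01953125 > 1, Kraft's inequality is NOT satisfied.
A prefix code with these lengths CANNOT exist.

Kraft sum = 1.01953125. Not satisfied.


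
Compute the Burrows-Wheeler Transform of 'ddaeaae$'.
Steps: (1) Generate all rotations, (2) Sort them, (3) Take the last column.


Rotations (sorted):
  0: $ddaeaae -> last char: e
  1: aae$ddae -> last char: e
  2: ae$ddaea -> last char: a
  3: aeaae$dd -> last char: d
  4: daeaae$d -> last char: d
  5: ddaeaae$ -> last char: $
  6: e$ddaeaa -> last char: a
  7: eaae$dda -> last char: a


BWT = eeadd$aa


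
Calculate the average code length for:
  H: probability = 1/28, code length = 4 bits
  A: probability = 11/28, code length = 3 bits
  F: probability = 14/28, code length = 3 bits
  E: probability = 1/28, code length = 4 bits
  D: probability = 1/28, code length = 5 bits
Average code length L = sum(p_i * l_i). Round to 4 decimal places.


Weighted contributions p_i * l_i:
  H: (1/28) * 4 = 4/28
  A: (11/28) * 3 = 33/28
  F: (14/28) * 3 = 42/28
  E: (1/28) * 4 = 4/28
  D: (1/28) * 5 = 5/28
Sum = (4 + 33 + 42 + 4 + 5)/28 = 88/28

L = 88/28 = 3.1429 bits/symbol


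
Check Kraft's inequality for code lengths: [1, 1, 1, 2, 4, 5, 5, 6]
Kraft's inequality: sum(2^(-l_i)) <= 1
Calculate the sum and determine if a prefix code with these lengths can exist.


Sum = 2^(-1) + 2^(-1) + 2^(-1) + 2^(-2) + 2^(-4) + 2^(-5) + 2^(-5) + 2^(-6)
    = 0.5 + 0.5 + 0.5 + 0.25 + 0.0625 + 0.03125 + 0.03125 + 0.015625
    = 121/64 = 1.890625
Since 1.890625 > 1, Kraft's inequality is NOT satisfied.
A prefix code with these lengths CANNOT exist.

Kraft sum = 1.890625. Not satisfied.


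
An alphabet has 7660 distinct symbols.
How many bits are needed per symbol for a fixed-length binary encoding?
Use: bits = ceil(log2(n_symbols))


log2(7660) = 12.9031
Bracket: 2^12 = 4096 < 7660 <= 2^13 = 8192
So ceil(log2(7660)) = 13

bits = ceil(log2(7660)) = ceil(12.9031) = 13 bits


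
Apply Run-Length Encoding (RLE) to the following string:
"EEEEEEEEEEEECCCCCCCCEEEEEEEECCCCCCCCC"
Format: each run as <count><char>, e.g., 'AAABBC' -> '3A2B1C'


Scanning runs left to right:
  i=0: run of 'E' x 12 -> '12E'
  i=12: run of 'C' x 8 -> '8C'
  i=20: run of 'E' x 8 -> '8E'
  i=28: run of 'C' x 9 -> '9C'

RLE = 12E8C8E9C


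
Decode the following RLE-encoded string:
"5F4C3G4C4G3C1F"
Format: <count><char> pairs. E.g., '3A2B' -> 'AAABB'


Expanding each <count><char> pair:
  5F -> 'FFFFF'
  4C -> 'CCCC'
  3G -> 'GGG'
  4C -> 'CCCC'
  4G -> 'GGGG'
  3C -> 'CCC'
  1F -> 'F'

Decoded = FFFFFCCCCGGGCCCCGGGGCCCF


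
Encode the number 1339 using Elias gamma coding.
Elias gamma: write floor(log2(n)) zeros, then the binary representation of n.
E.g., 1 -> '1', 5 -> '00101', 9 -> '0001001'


num_bits = floor(log2(1339)) + 1 = 11
leading_zeros = num_bits - 1 = 10
binary(1339) = 10100111011

Elias gamma(1339) = '0000000000' + '10100111011' = 000000000010100111011 (21 bits)


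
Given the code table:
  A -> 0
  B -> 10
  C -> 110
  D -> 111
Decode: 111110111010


Decoding:
111 -> D
110 -> C
111 -> D
0 -> A
10 -> B


Result: DCDAB


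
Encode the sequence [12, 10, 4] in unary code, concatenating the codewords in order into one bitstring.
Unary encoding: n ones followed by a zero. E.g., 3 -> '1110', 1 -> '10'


Encode each number as n ones followed by a terminating 0:
  12 -> 1111111111110 (13 bits)
  10 -> 11111111110 (11 bits)
  4 -> 11110 (5 bits)
Total length = 13 + 11 + 5 = 29 bits.

Unary([12, 10, 4]) = 11111111111101111111111011110 (29 bits)


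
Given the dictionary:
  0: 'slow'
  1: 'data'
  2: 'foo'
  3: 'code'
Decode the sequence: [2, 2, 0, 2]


Look up each index in the dictionary:
  2 -> 'foo'
  2 -> 'foo'
  0 -> 'slow'
  2 -> 'foo'

Decoded: "foo foo slow foo"


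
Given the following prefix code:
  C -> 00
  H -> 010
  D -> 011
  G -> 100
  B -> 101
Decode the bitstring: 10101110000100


Decoding step by step:
Bits 101 -> B
Bits 011 -> D
Bits 100 -> G
Bits 00 -> C
Bits 100 -> G


Decoded message: BDGCG


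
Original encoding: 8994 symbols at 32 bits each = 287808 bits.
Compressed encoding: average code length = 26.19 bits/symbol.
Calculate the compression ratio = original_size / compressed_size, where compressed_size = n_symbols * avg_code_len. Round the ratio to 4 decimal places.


original_size = n_symbols * orig_bits = 8994 * 32 = 287808 bits
compressed_size = n_symbols * avg_code_len = 8994 * 26.19 = 235552.86 bits
ratio = original_size / compressed_size = 287808 / 235552.86 = 1.2218

Compression ratio = 1.2218


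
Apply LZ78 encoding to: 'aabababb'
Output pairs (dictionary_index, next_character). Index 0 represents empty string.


LZ78 encoding steps:
Dictionary: {0: ''}
Step 1: w='' (idx 0), next='a' -> output (0, 'a'), add 'a' as idx 1
Step 2: w='a' (idx 1), next='b' -> output (1, 'b'), add 'ab' as idx 2
Step 3: w='ab' (idx 2), next='a' -> output (2, 'a'), add 'aba' as idx 3
Step 4: w='' (idx 0), next='b' -> output (0, 'b'), add 'b' as idx 4
Step 5: w='b' (idx 4), end of input -> output (4, '')


Encoded: [(0, 'a'), (1, 'b'), (2, 'a'), (0, 'b'), (4, '')]


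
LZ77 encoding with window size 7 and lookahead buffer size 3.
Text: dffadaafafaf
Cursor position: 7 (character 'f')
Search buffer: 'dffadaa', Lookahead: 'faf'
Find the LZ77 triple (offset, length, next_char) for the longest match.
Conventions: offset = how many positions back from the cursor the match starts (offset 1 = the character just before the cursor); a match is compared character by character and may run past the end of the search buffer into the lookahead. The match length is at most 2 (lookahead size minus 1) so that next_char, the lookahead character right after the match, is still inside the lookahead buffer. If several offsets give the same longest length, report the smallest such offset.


Try each offset into the search buffer:
  offset=1 (pos 6, char 'a'): match length 0
  offset=2 (pos 5, char 'a'): match length 0
  offset=3 (pos 4, char 'd'): match length 0
  offset=4 (pos 3, char 'a'): match length 0
  offset=5 (pos 2, char 'f'): match length 2
  offset=6 (pos 1, char 'f'): match length 1
  offset=7 (pos 0, char 'd'): match length 0
Longest match has length 2 at offset 5.
next_char = character at position 7 + 2 = 9 -> 'f'

Best match: offset=5, length=2 (matching 'fa' starting at position 2)
LZ77 triple: (5, 2, 'f')


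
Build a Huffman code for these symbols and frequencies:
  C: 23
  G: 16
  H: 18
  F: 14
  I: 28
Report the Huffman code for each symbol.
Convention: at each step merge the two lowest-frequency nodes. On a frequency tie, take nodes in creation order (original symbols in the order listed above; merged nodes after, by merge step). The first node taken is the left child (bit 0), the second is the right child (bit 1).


Huffman tree construction:
Step 1: Merge F(14) + G(16) = 30
Step 2: Merge H(18) + C(23) = 41
Step 3: Merge I(28) + (F+G)(30) = 58
Step 4: Merge (H+C)(41) + (I+(F+G))(58) = 99
Read each symbol's code off the tree from the root (left child = 0, right child = 1).

Codes:
  C: 01 (length 2)
  G: 111 (length 3)
  H: 00 (length 2)
  F: 110 (length 3)
  I: 10 (length 2)
Average code length: 228/99 = 2.3030 bits/symbol


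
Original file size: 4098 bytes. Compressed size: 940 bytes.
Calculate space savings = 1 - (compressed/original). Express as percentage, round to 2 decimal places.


ratio = compressed/original = 940/4098 = 0.22938
savings = 1 - ratio = 1 - 0.22938 = 0.77062
as a percentage: 0.77062 * 100 = 77.06%

Space savings = 1 - 940/4098 = 77.06%


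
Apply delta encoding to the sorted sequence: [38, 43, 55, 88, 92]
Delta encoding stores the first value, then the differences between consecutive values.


First value: 38
Deltas:
  43 - 38 = 5
  55 - 43 = 12
  88 - 55 = 33
  92 - 88 = 4


Delta encoded: [38, 5, 12, 33, 4]


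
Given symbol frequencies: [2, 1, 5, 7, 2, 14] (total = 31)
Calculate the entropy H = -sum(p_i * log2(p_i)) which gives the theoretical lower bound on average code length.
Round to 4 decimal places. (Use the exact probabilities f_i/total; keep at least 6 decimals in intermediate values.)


Per-symbol terms -p_i * log2(p_i) with p_i = f_i/31:
  p = 2/31 = 0.064516: log2(p) = -3.954196, -p*log2(p) = 0.255109
  p = 1/31 = 0.032258: log2(p) = -4.954196, -p*log2(p) = 0.159813
  p = 5/31 = 0.161290: log2(p) = -2.632268, -p*log2(p) = 0.424559
  p = 7/31 = 0.225806: log2(p) = -2.146841, -p*log2(p) = 0.484771
  p = 2/31 = 0.064516: log2(p) = -3.954196, -p*log2(p) = 0.255109
  p = 14/31 = 0.451613: log2(p) = -1.146841, -p*log2(p) = 0.517928
H = 0.255109 + 0.159813 + 0.424559 + 0.484771 + 0.255109 + 0.517928 = 2.097289

H = 2.0973 bits/symbol


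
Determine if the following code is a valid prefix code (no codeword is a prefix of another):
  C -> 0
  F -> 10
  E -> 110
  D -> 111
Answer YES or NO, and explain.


Checking each pair (does one codeword prefix another?):
  C='0' vs F='10': no prefix
  C='0' vs E='110': no prefix
  C='0' vs D='111': no prefix
  F='10' vs C='0': no prefix
  F='10' vs E='110': no prefix
  F='10' vs D='111': no prefix
  E='110' vs C='0': no prefix
  E='110' vs F='10': no prefix
  E='110' vs D='111': no prefix
  D='111' vs C='0': no prefix
  D='111' vs F='10': no prefix
  D='111' vs E='110': no prefix
No violation found over all pairs.

YES -- this is a valid prefix code. No codeword is a prefix of any other codeword.


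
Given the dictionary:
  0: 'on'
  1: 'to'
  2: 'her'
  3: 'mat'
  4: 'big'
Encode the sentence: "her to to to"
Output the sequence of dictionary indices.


Look up each word in the dictionary:
  'her' -> 2
  'to' -> 1
  'to' -> 1
  'to' -> 1

Encoded: [2, 1, 1, 1]


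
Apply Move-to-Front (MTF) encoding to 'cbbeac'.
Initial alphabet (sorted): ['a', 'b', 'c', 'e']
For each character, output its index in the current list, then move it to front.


MTF encoding:
'c': index 2 in ['a', 'b', 'c', 'e'] -> ['c', 'a', 'b', 'e']
'b': index 2 in ['c', 'a', 'b', 'e'] -> ['b', 'c', 'a', 'e']
'b': index 0 in ['b', 'c', 'a', 'e'] -> ['b', 'c', 'a', 'e']
'e': index 3 in ['b', 'c', 'a', 'e'] -> ['e', 'b', 'c', 'a']
'a': index 3 in ['e', 'b', 'c', 'a'] -> ['a', 'e', 'b', 'c']
'c': index 3 in ['a', 'e', 'b', 'c'] -> ['c', 'a', 'e', 'b']


Output: [2, 2, 0, 3, 3, 3]


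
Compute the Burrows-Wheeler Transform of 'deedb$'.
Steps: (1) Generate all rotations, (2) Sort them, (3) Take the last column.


Rotations (sorted):
  0: $deedb -> last char: b
  1: b$deed -> last char: d
  2: db$dee -> last char: e
  3: deedb$ -> last char: $
  4: edb$de -> last char: e
  5: eedb$d -> last char: d


BWT = bde$ed


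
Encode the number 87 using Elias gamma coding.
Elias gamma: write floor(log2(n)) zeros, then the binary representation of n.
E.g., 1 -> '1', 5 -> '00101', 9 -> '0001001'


num_bits = floor(log2(87)) + 1 = 7
leading_zeros = num_bits - 1 = 6
binary(87) = 1010111

Elias gamma(87) = '000000' + '1010111' = 0000001010111 (13 bits)


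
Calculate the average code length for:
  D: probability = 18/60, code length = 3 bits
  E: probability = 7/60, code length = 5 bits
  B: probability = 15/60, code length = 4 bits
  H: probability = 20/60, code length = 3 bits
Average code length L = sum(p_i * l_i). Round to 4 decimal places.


Weighted contributions p_i * l_i:
  D: (18/60) * 3 = 54/60
  E: (7/60) * 5 = 35/60
  B: (15/60) * 4 = 60/60
  H: (20/60) * 3 = 60/60
Sum = (54 + 35 + 60 + 60)/60 = 209/60

L = 209/60 = 3.4833 bits/symbol


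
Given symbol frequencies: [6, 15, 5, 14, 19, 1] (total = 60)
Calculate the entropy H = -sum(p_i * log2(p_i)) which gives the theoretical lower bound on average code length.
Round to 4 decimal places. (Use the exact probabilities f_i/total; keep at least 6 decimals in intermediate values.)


Per-symbol terms -p_i * log2(p_i) with p_i = f_i/60:
  p = 6/60 = 0.100000: log2(p) = -3.321928, -p*log2(p) = 0.332193
  p = 15/60 = 0.250000: log2(p) = -2.000000, -p*log2(p) = 0.500000
  p = 5/60 = 0.083333: log2(p) = -3.584963, -p*log2(p) = 0.298747
  p = 14/60 = 0.233333: log2(p) = -2.099536, -p*log2(p) = 0.489892
  p = 19/60 = 0.316667: log2(p) = -1.658963, -p*log2(p) = 0.525338
  p = 1/60 = 0.016667: log2(p) = -5.906891, -p*log2(p) = 0.098448
H = 0.332193 + 0.500000 + 0.298747 + 0.489892 + 0.525338 + 0.098448 = 2.244618

H = 2.2446 bits/symbol


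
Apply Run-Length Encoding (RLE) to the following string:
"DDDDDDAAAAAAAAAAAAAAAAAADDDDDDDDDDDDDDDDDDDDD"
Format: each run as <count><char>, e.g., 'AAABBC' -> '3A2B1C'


Scanning runs left to right:
  i=0: run of 'D' x 6 -> '6D'
  i=6: run of 'A' x 18 -> '18A'
  i=24: run of 'D' x 21 -> '21D'

RLE = 6D18A21D


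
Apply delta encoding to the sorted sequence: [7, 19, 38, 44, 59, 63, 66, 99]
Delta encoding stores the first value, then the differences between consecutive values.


First value: 7
Deltas:
  19 - 7 = 12
  38 - 19 = 19
  44 - 38 = 6
  59 - 44 = 15
  63 - 59 = 4
  66 - 63 = 3
  99 - 66 = 33


Delta encoded: [7, 12, 19, 6, 15, 4, 3, 33]
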